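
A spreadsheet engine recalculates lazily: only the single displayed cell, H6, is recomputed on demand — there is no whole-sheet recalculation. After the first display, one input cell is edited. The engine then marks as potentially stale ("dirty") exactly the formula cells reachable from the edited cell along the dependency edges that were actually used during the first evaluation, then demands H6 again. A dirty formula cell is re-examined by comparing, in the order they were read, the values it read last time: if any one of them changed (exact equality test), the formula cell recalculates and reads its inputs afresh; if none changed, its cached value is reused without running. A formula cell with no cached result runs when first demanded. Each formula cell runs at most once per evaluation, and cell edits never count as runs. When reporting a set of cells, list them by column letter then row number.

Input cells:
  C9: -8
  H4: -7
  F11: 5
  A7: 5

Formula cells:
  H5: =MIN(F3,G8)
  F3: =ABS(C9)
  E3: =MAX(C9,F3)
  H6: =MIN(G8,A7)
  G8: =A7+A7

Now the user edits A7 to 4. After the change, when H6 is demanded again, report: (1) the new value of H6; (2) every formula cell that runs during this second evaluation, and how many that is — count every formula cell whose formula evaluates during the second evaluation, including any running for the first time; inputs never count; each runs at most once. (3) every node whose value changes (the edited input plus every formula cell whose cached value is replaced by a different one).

First evaluation (everything demanded from the output):
  G8 = 5 + 5 = 10
  H6 = MIN(10, 5) = 5

Propagation after the edit:
  G8: runs — A7 5->4; A7 5->4; result 8.
  H6: runs — G8 10->8; A7 5->4; result 4.

New value of H6: 4.
Formula cells that run: G8, H6 — 2 in total.
Values that change: A7, G8, H6.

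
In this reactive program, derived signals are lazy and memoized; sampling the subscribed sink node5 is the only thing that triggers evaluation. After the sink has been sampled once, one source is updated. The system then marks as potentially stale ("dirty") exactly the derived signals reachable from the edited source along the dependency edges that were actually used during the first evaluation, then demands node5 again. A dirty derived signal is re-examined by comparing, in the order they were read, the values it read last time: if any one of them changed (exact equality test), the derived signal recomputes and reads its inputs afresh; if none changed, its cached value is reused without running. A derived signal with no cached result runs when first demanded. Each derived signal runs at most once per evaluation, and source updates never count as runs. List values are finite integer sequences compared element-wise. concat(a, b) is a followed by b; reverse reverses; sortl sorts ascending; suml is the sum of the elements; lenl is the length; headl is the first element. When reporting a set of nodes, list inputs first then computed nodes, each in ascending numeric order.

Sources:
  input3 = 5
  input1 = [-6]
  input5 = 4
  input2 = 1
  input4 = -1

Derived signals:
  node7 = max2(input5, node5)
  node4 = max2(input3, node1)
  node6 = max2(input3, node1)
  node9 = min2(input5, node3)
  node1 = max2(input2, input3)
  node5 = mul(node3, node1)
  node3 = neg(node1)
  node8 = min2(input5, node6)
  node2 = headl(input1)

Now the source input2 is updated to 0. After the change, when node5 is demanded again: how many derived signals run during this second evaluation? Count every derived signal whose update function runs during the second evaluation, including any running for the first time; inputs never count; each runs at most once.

1 derived signals run: node1.
Note the absorption at node1: it re-runs yet its value is the same, leaving the output's value untouched.

First demand of the output computes:
  node1 = max2(1, 5) = 5
  node3 = neg(5) = -5
  node5 = mul(-5, 5) = -25

After the edit, cleaning proceeds:
  node1: a read changed (input2 1->0) — executes, giving 5 — identical to its old value.
  node3: dirty, but its reads are unchanged (node1 unchanged); cached -5 stands.
  node5: dirty, but its reads are unchanged (node3 unchanged, node1 unchanged); cached -25 stands.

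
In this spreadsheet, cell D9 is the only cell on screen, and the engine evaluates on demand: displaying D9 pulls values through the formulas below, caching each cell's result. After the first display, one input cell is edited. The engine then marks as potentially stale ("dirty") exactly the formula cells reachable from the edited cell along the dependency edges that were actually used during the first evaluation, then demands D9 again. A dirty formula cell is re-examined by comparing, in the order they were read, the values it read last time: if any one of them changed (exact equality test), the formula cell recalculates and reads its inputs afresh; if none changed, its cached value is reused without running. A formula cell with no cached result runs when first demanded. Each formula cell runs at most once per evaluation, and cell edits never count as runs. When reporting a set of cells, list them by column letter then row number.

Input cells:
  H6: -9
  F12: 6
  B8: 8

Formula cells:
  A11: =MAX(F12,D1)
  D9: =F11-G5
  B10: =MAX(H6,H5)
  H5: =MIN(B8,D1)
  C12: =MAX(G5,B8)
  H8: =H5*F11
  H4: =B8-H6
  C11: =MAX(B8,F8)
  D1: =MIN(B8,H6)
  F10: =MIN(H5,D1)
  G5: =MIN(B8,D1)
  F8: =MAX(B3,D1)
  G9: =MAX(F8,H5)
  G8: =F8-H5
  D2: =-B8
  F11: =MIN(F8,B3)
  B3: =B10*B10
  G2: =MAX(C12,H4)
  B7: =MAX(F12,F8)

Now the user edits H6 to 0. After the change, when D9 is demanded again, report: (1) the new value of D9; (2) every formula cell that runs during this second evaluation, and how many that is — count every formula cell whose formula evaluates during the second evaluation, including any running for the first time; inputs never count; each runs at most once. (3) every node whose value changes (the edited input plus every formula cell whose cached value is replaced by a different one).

D9 now evaluates to 0.
Run set: B3, B10, D1, D9, F8, F11, G5, H5 (8 run).
Changed values: B3, B10, D1, D9, F8, F11, G5, H5, H6.

Initial pass — values computed on the first demand:
  D1 = MIN(8, -9) = -9
  G5 = MIN(8, -9) = -9
  H5 = MIN(8, -9) = -9
  B10 = MAX(-9, -9) = -9
  B3 = -9 * -9 = 81
  F8 = MAX(81, -9) = 81
  F11 = MIN(81, 81) = 81
  D9 = 81 - -9 = 90

Second demand — change propagation:
  D1: re-runs because H6 -9->0; new result 0.
  G5: re-runs because D1 -9->0; new result 0.
  H5: re-runs because D1 -9->0; new result 0.
  B10: re-runs because H6 -9->0; H5 -9->0; new result 0.
  B3: re-runs because B10 -9->0; B10 -9->0; new result 0.
  F8: re-runs because B3 81->0; D1 -9->0; new result 0.
  F11: re-runs because F8 81->0; B3 81->0; new result 0.
  D9: re-runs because F11 81->0; G5 -9->0; new result 0.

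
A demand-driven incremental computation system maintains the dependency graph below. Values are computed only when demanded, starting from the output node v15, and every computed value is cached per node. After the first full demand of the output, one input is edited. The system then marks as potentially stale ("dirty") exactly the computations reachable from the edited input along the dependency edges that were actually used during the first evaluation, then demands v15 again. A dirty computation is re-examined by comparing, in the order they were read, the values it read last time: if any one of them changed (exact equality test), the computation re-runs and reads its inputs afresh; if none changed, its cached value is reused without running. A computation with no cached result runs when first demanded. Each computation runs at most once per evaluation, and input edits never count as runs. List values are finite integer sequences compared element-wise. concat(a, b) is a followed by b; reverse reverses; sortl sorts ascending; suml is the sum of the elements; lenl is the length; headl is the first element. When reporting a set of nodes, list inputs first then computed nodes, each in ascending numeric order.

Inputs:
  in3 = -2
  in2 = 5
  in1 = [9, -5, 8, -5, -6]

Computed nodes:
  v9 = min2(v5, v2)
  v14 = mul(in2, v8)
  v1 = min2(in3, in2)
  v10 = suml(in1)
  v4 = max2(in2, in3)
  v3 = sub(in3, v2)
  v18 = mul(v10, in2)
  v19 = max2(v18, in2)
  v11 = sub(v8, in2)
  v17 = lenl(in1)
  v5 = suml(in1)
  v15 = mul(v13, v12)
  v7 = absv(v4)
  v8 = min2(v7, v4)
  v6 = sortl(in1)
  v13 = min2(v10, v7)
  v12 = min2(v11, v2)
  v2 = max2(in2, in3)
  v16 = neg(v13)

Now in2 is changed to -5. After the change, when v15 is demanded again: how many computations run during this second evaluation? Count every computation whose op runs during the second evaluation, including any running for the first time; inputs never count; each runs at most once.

First evaluation (everything demanded from the output):
  v2 = max2(5, -2) = 5
  v4 = max2(5, -2) = 5
  v7 = absv(5) = 5
  v8 = min2(5, 5) = 5
  v10 = suml([9, -5, 8, -5, -6]) = 1
  v11 = sub(5, 5) = 0
  v12 = min2(0, 5) = 0
  v13 = min2(1, 5) = 1
  v15 = mul(1, 0) = 0

Propagation after the edit:
  v2: runs — in2 5->-5; result -2.
  v4: runs — in2 5->-5; result -2.
  v7: runs — v4 5->-2; result 2.
  v8: runs — v7 5->2; v4 5->-2; result -2.
  v11: runs — v8 5->-2; in2 5->-5; result 3.
  v12: runs — v11 0->3; v2 5->-2; result -2.
  v13: runs — v7 5->2; result 1 (same value as before).
  v15: runs — v12 0->-2; result -2.

Computations that run: v2, v4, v7, v8, v11, v12, v13, v15 — 8 in total.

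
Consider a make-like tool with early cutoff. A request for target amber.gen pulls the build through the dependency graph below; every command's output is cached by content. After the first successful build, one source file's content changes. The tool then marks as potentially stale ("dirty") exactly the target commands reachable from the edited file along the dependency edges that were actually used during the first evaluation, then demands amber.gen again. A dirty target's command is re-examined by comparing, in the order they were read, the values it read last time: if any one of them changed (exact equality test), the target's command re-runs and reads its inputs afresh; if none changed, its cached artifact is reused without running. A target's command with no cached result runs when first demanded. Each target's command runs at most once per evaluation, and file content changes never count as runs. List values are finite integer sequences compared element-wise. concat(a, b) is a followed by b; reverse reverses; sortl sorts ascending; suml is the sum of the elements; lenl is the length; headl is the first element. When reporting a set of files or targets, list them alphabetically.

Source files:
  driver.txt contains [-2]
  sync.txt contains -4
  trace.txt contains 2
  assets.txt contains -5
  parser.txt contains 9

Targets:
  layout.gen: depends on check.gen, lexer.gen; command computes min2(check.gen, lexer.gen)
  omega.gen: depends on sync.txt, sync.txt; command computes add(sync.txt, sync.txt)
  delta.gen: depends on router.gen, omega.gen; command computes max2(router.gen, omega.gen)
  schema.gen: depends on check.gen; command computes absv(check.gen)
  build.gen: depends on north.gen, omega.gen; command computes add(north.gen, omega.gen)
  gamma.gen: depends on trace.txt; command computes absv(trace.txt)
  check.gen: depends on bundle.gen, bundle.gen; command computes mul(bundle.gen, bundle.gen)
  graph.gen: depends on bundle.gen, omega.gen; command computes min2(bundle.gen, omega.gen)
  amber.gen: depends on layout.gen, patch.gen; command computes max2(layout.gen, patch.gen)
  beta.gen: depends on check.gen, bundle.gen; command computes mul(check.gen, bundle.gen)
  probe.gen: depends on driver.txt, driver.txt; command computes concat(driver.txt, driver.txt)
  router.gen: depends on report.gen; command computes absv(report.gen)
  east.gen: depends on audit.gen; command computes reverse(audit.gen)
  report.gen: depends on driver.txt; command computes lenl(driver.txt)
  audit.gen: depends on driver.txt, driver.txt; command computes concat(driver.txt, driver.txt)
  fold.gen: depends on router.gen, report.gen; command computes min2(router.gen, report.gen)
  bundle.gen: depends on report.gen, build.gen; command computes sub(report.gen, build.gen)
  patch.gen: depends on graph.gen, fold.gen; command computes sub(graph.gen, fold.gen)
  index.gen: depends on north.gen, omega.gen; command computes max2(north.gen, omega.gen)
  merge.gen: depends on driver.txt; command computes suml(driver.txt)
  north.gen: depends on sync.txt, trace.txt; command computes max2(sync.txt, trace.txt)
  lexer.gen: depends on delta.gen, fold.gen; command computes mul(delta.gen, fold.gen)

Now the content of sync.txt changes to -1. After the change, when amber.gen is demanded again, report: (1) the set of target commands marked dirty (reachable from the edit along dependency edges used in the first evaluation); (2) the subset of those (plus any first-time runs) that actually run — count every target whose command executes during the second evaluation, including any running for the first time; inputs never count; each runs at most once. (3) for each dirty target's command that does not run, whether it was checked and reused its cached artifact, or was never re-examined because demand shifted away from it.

The edit dirties: amber.gen, build.gen, bundle.gen, check.gen, delta.gen, graph.gen, layout.gen, lexer.gen, north.gen, omega.gen, patch.gen.
10 target commands run: amber.gen, build.gen, bundle.gen, check.gen, delta.gen, graph.gen, layout.gen, north.gen, omega.gen, patch.gen.
Cache hits after checking: lexer.gen.
Note where the cutoff bites: lexer.gen is checked, finds nothing changed, and keeps its cache.

First demand of the output computes:
  north.gen = max2(-4, 2) = 2
  omega.gen = add(-4, -4) = -8
  build.gen = add(2, -8) = -6
  report.gen = lenl([-2]) = 1
  bundle.gen = sub(1, -6) = 7
  check.gen = mul(7, 7) = 49
  graph.gen = min2(7, -8) = -8
  router.gen = absv(1) = 1
  delta.gen = max2(1, -8) = 1
  fold.gen = min2(1, 1) = 1
  lexer.gen = mul(1, 1) = 1
  layout.gen = min2(49, 1) = 1
  patch.gen = sub(-8, 1) = -9
  amber.gen = max2(1, -9) = 1

After the edit, cleaning proceeds:
  north.gen: a read changed (sync.txt -4->-1) — executes, giving 2 — identical to its old value.
  omega.gen: a read changed (sync.txt -4->-1; sync.txt -4->-1) — executes, giving -2.
  build.gen: a read changed (omega.gen -8->-2) — executes, giving 0.
  bundle.gen: a read changed (build.gen -6->0) — executes, giving 1.
  check.gen: a read changed (bundle.gen 7->1; bundle.gen 7->1) — executes, giving 1.
  delta.gen: a read changed (omega.gen -8->-2) — executes, giving 1 — identical to its old value.
  graph.gen: a read changed (bundle.gen 7->1; omega.gen -8->-2) — executes, giving -2.
  lexer.gen: dirty, but its reads are unchanged (delta.gen unchanged, fold.gen unchanged); cached 1 stands.
  layout.gen: a read changed (check.gen 49->1) — executes, giving 1 — identical to its old value.
  patch.gen: a read changed (graph.gen -8->-2) — executes, giving -3.
  amber.gen: a read changed (patch.gen -9->-3) — executes, giving 1 — identical to its old value.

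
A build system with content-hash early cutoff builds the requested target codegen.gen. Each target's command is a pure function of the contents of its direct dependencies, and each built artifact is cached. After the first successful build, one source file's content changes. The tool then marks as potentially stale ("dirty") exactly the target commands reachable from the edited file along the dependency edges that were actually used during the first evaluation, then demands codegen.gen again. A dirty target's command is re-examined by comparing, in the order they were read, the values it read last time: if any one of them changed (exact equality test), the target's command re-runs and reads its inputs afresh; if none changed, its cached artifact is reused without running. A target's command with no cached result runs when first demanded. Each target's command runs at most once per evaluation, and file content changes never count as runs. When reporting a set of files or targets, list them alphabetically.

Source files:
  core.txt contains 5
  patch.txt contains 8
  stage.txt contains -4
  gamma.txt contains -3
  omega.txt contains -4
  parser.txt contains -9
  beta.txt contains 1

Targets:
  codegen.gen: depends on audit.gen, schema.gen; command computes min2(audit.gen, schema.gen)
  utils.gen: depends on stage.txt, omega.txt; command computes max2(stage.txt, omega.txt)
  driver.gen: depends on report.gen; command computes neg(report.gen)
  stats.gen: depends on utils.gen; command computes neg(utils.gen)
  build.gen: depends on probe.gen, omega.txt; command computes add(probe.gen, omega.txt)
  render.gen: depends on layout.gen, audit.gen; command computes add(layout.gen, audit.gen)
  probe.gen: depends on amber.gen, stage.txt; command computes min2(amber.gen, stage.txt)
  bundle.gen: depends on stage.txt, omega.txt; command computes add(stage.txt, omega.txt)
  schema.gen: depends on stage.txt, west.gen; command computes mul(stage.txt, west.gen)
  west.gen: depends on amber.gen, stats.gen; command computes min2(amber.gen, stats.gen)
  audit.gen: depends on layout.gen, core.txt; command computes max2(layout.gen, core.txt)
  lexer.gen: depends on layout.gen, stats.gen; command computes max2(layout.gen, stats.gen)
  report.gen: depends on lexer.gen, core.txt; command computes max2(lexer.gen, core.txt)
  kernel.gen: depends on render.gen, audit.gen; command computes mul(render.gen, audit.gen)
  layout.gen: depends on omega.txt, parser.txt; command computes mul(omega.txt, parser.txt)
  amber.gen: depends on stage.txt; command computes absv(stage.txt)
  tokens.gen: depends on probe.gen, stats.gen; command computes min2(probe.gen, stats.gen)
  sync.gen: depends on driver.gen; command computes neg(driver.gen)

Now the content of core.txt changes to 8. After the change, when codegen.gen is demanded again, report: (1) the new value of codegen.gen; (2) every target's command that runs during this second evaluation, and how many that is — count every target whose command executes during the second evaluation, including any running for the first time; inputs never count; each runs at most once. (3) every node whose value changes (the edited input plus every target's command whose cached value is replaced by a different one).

New value of codegen.gen: -16.
Target commands that run: audit.gen — 1 in total.
Values that change: core.txt.
Key observation: the change is absorbed at audit.gen — it re-runs but produces the same value, and the output's value is unchanged.

First evaluation (everything demanded from the output):
  amber.gen = absv(-4) = 4
  layout.gen = mul(-4, -9) = 36
  audit.gen = max2(36, 5) = 36
  utils.gen = max2(-4, -4) = -4
  stats.gen = neg(-4) = 4
  west.gen = min2(4, 4) = 4
  schema.gen = mul(-4, 4) = -16
  codegen.gen = min2(36, -16) = -16

Propagation after the edit:
  audit.gen: runs — core.txt 5->8; result 36 (same value as before).
  codegen.gen: checked — values it read are unchanged (audit.gen unchanged, schema.gen unchanged); reused cached -16 without running.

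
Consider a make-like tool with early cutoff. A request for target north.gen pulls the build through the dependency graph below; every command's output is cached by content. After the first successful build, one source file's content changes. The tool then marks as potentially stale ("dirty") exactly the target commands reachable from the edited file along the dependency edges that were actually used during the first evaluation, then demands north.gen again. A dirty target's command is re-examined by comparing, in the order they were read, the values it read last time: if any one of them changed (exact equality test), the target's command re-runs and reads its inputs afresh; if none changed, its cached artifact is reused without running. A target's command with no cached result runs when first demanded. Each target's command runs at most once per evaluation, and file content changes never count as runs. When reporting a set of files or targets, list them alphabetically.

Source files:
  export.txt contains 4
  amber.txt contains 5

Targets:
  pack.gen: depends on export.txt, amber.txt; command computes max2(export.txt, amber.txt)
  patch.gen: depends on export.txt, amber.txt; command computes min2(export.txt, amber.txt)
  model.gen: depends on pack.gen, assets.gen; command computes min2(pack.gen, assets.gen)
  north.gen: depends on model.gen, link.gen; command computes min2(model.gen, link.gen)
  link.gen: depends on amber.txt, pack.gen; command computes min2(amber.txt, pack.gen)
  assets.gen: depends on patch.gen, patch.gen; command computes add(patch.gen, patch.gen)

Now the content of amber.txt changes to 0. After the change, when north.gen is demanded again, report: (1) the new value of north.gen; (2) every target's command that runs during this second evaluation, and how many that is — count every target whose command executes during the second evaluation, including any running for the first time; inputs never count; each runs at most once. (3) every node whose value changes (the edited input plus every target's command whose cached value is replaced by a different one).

First demand of the output computes:
  pack.gen = max2(4, 5) = 5
  link.gen = min2(5, 5) = 5
  patch.gen = min2(4, 5) = 4
  assets.gen = add(4, 4) = 8
  model.gen = min2(5, 8) = 5
  north.gen = min2(5, 5) = 5

After the edit, cleaning proceeds:
  pack.gen: a read changed (amber.txt 5->0) — executes, giving 4.
  link.gen: a read changed (amber.txt 5->0; pack.gen 5->4) — executes, giving 0.
  patch.gen: a read changed (amber.txt 5->0) — executes, giving 0.
  assets.gen: a read changed (patch.gen 4->0; patch.gen 4->0) — executes, giving 0.
  model.gen: a read changed (pack.gen 5->4; assets.gen 8->0) — executes, giving 0.
  north.gen: a read changed (model.gen 5->0; link.gen 5->0) — executes, giving 0.

Demanding north.gen again yields 0.
6 target commands run: assets.gen, link.gen, model.gen, north.gen, pack.gen, patch.gen.
The nodes whose values change: amber.txt, assets.gen, link.gen, model.gen, north.gen, pack.gen, patch.gen.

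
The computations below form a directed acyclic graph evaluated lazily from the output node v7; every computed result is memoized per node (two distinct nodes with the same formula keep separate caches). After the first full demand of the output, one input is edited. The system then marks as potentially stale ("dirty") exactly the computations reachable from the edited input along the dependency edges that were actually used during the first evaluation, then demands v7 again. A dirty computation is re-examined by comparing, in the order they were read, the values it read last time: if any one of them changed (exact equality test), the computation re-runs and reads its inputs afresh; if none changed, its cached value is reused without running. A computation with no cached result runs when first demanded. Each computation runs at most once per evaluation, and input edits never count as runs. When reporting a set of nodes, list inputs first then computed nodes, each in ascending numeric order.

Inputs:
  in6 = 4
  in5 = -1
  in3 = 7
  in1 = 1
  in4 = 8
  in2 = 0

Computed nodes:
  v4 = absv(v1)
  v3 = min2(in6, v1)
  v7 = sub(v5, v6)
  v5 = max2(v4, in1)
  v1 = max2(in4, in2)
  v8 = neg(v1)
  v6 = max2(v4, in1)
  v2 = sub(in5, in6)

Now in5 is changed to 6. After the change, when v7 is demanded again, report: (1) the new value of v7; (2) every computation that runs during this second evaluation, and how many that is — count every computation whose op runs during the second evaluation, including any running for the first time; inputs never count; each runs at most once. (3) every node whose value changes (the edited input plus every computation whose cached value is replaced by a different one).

Demanding v7 again yields 0.
0 computations run: none.
The nodes whose values change: in5.
Note the shortcut — in5 feeds only undemanded nodes, so no recomputation happens.

First demand of the output computes:
  v1 = max2(8, 0) = 8
  v4 = absv(8) = 8
  v5 = max2(8, 1) = 8
  v6 = max2(8, 1) = 8
  v7 = sub(8, 8) = 0

After the edit, cleaning proceeds:
  in5 only reaches undemanded nodes; the second demand re-runs nothing.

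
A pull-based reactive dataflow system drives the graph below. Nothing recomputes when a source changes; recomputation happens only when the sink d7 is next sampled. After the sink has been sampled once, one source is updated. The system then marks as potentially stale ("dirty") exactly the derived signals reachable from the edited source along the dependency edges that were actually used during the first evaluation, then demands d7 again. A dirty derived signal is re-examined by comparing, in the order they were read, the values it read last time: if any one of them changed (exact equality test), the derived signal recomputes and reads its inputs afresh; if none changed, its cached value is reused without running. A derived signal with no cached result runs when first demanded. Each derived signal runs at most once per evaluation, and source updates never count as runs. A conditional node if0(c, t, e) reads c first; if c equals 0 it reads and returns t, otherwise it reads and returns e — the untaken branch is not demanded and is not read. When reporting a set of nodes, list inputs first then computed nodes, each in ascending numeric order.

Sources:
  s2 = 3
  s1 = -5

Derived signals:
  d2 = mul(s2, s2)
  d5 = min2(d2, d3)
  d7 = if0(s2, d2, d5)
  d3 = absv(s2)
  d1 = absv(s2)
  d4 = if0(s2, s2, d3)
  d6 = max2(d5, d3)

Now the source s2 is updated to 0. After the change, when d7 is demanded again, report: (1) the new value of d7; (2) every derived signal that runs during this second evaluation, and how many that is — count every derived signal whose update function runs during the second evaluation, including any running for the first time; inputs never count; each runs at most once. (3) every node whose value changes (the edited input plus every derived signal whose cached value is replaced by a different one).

First evaluation (everything demanded from the output):
  d2 = mul(3, 3) = 9
  d3 = absv(3) = 3
  d5 = min2(9, 3) = 3
  d7 = if0(s2=3 -> else branch d5) = 3

Propagation after the edit:
  d2: runs — s2 3->0; s2 3->0; result 0.
  d3: marked dirty but never re-examined — demand shifted away from it.
  d5: marked dirty but never re-examined — demand shifted away from it.
  d7: runs — s2 3->0; result 0.

Key observation: a condition flipped, so demand moved to the other branch — d3, d5 are never re-examined.

New value of d7: 0.
Derived signals that run: d2, d7 — 2 in total.
Values that change: s2, d2, d7.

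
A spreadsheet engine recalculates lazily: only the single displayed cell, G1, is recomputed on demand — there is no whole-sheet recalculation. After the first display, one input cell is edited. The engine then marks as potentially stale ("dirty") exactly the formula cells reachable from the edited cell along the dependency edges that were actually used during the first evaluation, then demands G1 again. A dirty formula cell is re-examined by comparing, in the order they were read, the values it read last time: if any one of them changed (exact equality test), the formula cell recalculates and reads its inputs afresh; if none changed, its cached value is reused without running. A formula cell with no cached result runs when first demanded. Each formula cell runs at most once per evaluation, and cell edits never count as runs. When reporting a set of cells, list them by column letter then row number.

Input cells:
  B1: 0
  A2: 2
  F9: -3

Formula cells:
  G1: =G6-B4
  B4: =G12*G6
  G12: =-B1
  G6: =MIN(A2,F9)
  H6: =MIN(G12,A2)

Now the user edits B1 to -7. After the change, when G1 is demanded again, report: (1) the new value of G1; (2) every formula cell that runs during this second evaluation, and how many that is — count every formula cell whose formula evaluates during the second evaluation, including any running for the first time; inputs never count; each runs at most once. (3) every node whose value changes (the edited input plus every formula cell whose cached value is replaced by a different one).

First evaluation (everything demanded from the output):
  G6 = MIN(2, -3) = -3
  G12 = -(0) = 0
  B4 = 0 * -3 = 0
  G1 = -3 - 0 = -3

Propagation after the edit:
  G12: runs — B1 0->-7; result 7.
  B4: runs — G12 0->7; result -21.
  G1: runs — B4 0->-21; result 18.

New value of G1: 18.
Formula cells that run: B4, G1, G12 — 3 in total.
Values that change: B1, B4, G1, G12.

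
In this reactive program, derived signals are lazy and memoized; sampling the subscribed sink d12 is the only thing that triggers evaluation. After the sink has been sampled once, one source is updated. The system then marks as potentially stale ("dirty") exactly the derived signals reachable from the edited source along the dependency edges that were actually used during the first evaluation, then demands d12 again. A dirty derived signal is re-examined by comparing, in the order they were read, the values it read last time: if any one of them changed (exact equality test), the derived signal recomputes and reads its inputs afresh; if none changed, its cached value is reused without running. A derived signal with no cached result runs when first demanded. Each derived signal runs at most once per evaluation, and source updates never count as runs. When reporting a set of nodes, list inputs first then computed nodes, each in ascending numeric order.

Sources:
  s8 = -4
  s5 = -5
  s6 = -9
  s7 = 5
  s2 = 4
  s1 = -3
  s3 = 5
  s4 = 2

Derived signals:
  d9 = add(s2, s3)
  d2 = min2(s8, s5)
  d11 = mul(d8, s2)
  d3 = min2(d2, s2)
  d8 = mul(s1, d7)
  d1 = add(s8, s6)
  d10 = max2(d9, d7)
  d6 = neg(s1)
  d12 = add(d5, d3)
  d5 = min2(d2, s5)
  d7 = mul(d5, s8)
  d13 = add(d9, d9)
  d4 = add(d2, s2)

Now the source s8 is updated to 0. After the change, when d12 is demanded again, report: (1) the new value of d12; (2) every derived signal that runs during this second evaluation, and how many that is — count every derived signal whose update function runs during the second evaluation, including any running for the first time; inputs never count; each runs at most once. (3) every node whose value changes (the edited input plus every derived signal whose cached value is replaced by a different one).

First demand of the output computes:
  d2 = min2(-4, -5) = -5
  d3 = min2(-5, 4) = -5
  d5 = min2(-5, -5) = -5
  d12 = add(-5, -5) = -10

After the edit, cleaning proceeds:
  d2: a read changed (s8 -4->0) — executes, giving -5 — identical to its old value.
  d3: dirty, but its reads are unchanged (d2 unchanged, s2 unchanged); cached -5 stands.
  d5: dirty, but its reads are unchanged (d2 unchanged, s5 unchanged); cached -5 stands.
  d12: dirty, but its reads are unchanged (d5 unchanged, d3 unchanged); cached -10 stands.

Note the absorption at d2: it re-runs yet its value is the same, leaving the output's value untouched.

Demanding d12 again yields -10.
1 derived signals run: d2.
The nodes whose values change: s8.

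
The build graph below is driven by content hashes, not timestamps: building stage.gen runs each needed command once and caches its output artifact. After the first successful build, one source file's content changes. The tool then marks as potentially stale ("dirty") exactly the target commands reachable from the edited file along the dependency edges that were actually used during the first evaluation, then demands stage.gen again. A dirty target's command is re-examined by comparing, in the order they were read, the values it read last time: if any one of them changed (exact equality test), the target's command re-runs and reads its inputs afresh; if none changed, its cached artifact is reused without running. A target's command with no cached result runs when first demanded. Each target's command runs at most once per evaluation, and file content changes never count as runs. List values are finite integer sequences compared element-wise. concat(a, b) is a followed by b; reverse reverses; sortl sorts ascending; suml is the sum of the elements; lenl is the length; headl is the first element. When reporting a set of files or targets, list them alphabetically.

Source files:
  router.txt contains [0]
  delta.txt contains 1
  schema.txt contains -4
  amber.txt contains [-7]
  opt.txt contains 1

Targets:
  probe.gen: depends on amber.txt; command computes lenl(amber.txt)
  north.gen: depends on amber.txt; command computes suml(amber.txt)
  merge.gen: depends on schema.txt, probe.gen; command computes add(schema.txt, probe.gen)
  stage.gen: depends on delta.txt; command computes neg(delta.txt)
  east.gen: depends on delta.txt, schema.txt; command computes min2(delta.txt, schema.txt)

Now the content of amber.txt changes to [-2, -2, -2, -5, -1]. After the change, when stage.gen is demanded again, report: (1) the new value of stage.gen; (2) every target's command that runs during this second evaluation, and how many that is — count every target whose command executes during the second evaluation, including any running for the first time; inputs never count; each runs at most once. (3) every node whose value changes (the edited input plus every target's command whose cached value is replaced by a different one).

stage.gen now evaluates to -1.
Run set: none (0 run).
Changed values: amber.txt.
The important point: nothing the output needs ever reads amber.txt, so the edit is invisible to it.

Initial pass — values computed on the first demand:
  stage.gen = neg(1) = -1

Second demand — change propagation:
  no demanded computation ever read amber.txt, so the edit dirties nothing and nothing runs.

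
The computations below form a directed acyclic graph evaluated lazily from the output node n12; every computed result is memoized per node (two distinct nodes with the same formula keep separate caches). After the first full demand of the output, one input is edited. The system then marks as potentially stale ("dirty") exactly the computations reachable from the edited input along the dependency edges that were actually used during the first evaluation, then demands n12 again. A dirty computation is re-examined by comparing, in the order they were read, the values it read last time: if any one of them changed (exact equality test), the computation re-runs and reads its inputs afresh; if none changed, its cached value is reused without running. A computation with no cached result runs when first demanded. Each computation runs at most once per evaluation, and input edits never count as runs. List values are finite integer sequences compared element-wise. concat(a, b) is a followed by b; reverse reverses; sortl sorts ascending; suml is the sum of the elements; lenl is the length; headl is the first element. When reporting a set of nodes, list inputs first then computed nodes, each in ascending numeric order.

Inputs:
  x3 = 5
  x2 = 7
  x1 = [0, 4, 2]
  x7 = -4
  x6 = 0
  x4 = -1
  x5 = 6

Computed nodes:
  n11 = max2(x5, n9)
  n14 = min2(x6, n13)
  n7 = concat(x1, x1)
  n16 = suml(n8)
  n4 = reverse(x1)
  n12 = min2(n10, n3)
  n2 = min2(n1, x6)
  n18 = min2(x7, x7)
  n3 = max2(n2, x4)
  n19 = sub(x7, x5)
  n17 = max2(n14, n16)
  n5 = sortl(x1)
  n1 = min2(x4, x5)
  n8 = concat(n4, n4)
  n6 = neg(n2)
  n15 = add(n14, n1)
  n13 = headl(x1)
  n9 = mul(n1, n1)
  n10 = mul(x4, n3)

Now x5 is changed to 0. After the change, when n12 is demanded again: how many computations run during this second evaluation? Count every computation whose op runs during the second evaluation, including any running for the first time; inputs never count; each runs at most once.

1 computations run: n1.
Note the absorption at n1: it re-runs yet its value is the same, leaving the output's value untouched.

First demand of the output computes:
  n1 = min2(-1, 6) = -1
  n2 = min2(-1, 0) = -1
  n3 = max2(-1, -1) = -1
  n10 = mul(-1, -1) = 1
  n12 = min2(1, -1) = -1

After the edit, cleaning proceeds:
  n1: a read changed (x5 6->0) — executes, giving -1 — identical to its old value.
  n2: dirty, but its reads are unchanged (n1 unchanged, x6 unchanged); cached -1 stands.
  n3: dirty, but its reads are unchanged (n2 unchanged, x4 unchanged); cached -1 stands.
  n10: dirty, but its reads are unchanged (x4 unchanged, n3 unchanged); cached 1 stands.
  n12: dirty, but its reads are unchanged (n10 unchanged, n3 unchanged); cached -1 stands.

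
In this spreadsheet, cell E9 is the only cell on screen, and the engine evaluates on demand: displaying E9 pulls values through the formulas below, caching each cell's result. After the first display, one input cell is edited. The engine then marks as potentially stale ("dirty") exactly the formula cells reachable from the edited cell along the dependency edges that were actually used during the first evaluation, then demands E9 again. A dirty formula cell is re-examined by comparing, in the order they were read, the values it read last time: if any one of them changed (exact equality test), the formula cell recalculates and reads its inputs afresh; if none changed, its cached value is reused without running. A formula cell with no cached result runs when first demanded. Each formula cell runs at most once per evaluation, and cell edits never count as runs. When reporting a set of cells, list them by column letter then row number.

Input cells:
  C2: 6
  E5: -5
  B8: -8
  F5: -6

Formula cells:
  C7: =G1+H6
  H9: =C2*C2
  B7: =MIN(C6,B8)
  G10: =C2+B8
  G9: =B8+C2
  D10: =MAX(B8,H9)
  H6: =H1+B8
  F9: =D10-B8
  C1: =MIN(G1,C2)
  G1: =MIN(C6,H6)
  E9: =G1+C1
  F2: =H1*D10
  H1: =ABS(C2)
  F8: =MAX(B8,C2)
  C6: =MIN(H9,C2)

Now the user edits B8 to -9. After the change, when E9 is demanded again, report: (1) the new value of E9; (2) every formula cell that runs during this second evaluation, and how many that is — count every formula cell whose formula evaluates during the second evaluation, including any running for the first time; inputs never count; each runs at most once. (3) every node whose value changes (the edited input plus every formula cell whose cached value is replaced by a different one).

E9 now evaluates to -6.
Run set: C1, E9, G1, H6 (4 run).
Changed values: B8, C1, E9, G1, H6.

Initial pass — values computed on the first demand:
  H1 = ABS(6) = 6
  H6 = 6 + -8 = -2
  H9 = 6 * 6 = 36
  C6 = MIN(36, 6) = 6
  G1 = MIN(6, -2) = -2
  C1 = MIN(-2, 6) = -2
  E9 = -2 + -2 = -4

Second demand — change propagation:
  H6: re-runs because B8 -8->-9; new result -3.
  G1: re-runs because H6 -2->-3; new result -3.
  C1: re-runs because G1 -2->-3; new result -3.
  E9: re-runs because G1 -2->-3; C1 -2->-3; new result -6.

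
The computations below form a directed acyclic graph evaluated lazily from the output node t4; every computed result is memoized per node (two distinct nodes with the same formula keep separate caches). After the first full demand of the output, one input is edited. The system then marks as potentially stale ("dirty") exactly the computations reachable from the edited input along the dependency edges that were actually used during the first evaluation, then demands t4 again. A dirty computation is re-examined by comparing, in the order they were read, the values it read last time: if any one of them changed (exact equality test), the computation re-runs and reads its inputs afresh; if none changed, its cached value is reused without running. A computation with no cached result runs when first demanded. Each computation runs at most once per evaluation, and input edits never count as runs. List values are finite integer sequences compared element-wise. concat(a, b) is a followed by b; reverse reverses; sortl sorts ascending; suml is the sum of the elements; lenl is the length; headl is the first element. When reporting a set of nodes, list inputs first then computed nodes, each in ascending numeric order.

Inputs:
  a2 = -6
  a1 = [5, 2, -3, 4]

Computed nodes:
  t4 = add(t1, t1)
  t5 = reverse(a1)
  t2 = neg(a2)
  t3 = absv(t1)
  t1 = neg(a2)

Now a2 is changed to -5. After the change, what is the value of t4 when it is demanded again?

Demanding t4 again yields 10.

First demand of the output computes:
  t1 = neg(-6) = 6
  t4 = add(6, 6) = 12

After the edit, cleaning proceeds:
  t1: a read changed (a2 -6->-5) — executes, giving 5.
  t4: a read changed (t1 6->5; t1 6->5) — executes, giving 10.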